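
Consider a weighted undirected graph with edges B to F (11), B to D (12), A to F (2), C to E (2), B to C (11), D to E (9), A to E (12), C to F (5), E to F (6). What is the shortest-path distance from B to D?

Some routes from B to D:
B -> F -> E -> D: 11 + 6 + 9 = 26
B -> D: 12
B -> F -> C -> E -> D: 11 + 5 + 2 + 9 = 27
B -> C -> E -> D: 11 + 2 + 9 = 22
The minimum is 12.

12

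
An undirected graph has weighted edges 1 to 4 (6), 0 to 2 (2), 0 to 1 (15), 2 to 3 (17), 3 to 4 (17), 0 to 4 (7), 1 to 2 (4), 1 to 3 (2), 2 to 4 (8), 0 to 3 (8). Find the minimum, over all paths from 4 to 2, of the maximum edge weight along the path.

Some routes from 4 to 2:
4 -> 1 -> 3 -> 0 -> 2: max(6, 2, 8, 2) = 8
4 -> 1 -> 2: max(6, 4) = 6
4 -> 0 -> 2: max(7, 2) = 7
Best route has worst link 6.

6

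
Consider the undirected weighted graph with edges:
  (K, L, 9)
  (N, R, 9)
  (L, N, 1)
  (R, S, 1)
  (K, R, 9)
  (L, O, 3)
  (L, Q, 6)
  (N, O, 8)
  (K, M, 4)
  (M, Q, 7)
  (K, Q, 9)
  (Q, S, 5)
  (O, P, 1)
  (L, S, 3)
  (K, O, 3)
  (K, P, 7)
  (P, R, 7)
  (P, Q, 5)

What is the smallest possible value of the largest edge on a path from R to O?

Comparing a few candidate routes:
R-P-K-O: max(7, 7, 3) = 7
R-S-Q-P-O: max(1, 5, 5, 1) = 5
R-S-L-O: max(1, 3, 3) = 3
R-S-Q-L-O: max(1, 5, 6, 3) = 6
R-S-L-Q-P-O: max(1, 3, 6, 5, 1) = 6
The minimum achievable maximum is 3.

3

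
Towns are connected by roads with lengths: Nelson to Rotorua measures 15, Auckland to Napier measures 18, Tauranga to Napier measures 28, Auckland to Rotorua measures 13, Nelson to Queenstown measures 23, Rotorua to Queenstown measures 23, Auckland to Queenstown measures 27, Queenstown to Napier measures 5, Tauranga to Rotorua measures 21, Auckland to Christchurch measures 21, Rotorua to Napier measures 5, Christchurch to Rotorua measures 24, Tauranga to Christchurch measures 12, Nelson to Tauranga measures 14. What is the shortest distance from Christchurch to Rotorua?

Comparing a few candidate routes:
Christchurch → Tauranga → Nelson → Rotorua: 12 + 14 + 15 = 41
Christchurch → Auckland → Rotorua: 21 + 13 = 34
Christchurch → Tauranga → Rotorua: 12 + 21 = 33
Christchurch → Rotorua: 24
Best route has total 24.

24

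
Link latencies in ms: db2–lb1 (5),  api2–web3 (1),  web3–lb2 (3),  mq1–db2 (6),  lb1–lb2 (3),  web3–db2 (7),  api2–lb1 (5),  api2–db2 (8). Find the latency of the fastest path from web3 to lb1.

6

Some routes from web3 to lb1:
web3→api2→lb1: 1 + 5 = 6
web3→api2→db2→lb1: 1 + 8 + 5 = 14
web3→db2→lb1: 7 + 5 = 12
web3→lb2→lb1: 3 + 3 = 6
Best route has total 6 ms.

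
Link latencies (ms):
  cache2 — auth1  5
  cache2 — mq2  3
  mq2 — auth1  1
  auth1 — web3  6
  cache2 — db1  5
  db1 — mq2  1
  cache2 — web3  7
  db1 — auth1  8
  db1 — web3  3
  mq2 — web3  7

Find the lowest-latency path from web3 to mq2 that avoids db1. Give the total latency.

7

Routes from web3 to mq2 avoiding db1:
web3 -> auth1 -> cache2 -> mq2: 6 + 5 + 3 = 14
web3 -> cache2 -> auth1 -> mq2: 7 + 5 + 1 = 13
web3 -> cache2 -> mq2: 7 + 3 = 10
web3 -> auth1 -> mq2: 6 + 1 = 7
web3 -> mq2: 7
Shortest: 7 ms.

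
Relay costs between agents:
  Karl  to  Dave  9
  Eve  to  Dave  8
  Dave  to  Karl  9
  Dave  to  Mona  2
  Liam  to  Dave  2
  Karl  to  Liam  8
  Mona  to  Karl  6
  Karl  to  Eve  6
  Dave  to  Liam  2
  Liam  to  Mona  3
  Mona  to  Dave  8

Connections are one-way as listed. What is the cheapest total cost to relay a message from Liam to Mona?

3

Routes from Liam to Mona:
Liam→Dave→Mona: 2 + 2 = 4
Liam→Mona: 3
Shortest: 3.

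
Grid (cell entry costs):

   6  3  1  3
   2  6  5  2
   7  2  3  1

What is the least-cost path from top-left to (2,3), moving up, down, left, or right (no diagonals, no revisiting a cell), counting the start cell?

Cheapest: r0c0→r0c1→r0c2→r0c3→r1c3→r2c3
  6 + 3 + 1 + 3 + 2 + 1 = 16

16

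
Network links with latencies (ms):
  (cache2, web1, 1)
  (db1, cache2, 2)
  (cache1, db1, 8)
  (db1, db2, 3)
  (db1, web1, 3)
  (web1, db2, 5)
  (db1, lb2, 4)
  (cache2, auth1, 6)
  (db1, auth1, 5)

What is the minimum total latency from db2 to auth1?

A few of the db2→auth1 routes:
db2-db1-cache2-auth1: 3 + 2 + 6 = 11
db2-web1-cache2-auth1: 5 + 1 + 6 = 12
db2-db1-auth1: 3 + 5 = 8
db2-web1-db1-auth1: 5 + 3 + 5 = 13
Best route has total 8 ms.

8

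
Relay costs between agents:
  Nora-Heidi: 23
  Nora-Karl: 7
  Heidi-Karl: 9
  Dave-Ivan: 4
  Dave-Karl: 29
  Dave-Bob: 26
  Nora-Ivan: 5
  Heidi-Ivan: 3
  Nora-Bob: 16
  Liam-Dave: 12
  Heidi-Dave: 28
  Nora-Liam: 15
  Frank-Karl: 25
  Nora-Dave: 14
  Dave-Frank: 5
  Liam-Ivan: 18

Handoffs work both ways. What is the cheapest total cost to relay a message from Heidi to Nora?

8

Comparing a few candidate routes:
Heidi→Ivan→Nora: 3 + 5 = 8
Heidi→Ivan→Dave→Nora: 3 + 4 + 14 = 21
Heidi→Karl→Nora: 9 + 7 = 16
Best route has total 8.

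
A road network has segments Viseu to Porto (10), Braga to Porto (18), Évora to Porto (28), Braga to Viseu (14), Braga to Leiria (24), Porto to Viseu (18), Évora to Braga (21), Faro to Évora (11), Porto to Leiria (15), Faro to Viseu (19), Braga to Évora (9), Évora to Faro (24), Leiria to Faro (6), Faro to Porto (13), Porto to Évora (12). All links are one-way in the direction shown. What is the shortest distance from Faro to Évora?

11

Routes from Faro to Évora:
Faro -> Viseu -> Porto -> Évora: 19 + 10 + 12 = 41
Faro -> Porto -> Évora: 13 + 12 = 25
Faro -> Évora: 11
The minimum is 11 km.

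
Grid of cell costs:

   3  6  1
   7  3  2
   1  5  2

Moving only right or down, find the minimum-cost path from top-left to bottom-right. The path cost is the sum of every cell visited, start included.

14

Best path: r0c0 -> r0c1 -> r0c2 -> r1c2 -> r2c2
Cost: 3 + 6 + 1 + 2 + 2 = 14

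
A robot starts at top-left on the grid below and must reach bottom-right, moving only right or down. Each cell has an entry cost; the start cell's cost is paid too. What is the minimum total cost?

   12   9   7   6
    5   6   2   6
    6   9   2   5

Cheapest: [0,0] → [1,0] → [1,1] → [1,2] → [2,2] → [2,3]
  12 + 5 + 6 + 2 + 2 + 5 = 32

32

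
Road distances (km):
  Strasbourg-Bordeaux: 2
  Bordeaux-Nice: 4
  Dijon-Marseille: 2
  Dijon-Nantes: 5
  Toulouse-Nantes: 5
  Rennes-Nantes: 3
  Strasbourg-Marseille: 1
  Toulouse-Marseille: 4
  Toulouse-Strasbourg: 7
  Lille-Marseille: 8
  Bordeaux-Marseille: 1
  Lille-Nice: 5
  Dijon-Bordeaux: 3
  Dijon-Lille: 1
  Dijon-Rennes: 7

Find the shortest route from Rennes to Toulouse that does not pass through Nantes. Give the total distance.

13

A few of the Rennes→Toulouse routes:
Rennes -> Dijon -> Bordeaux -> Marseille -> Toulouse: 7 + 3 + 1 + 4 = 15
Rennes -> Dijon -> Marseille -> Strasbourg -> Toulouse: 7 + 2 + 1 + 7 = 17
Rennes -> Dijon -> Marseille -> Toulouse: 7 + 2 + 4 = 13
Rennes -> Dijon -> Bordeaux -> Marseille -> Strasbourg -> Toulouse: 7 + 3 + 1 + 1 + 7 = 19
Rennes -> Dijon -> Bordeaux -> Strasbourg -> Toulouse: 7 + 3 + 2 + 7 = 19
Rennes -> Dijon -> Bordeaux -> Strasbourg -> Marseille -> Toulouse: 7 + 3 + 2 + 1 + 4 = 17
Shortest: 13 km.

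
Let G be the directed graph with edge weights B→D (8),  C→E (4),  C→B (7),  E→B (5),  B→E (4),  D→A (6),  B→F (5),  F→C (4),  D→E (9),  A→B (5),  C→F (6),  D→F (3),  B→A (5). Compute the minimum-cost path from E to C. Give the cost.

14

Routes from E to C:
E → B → D → F → C: 5 + 8 + 3 + 4 = 20
E → B → F → C: 5 + 5 + 4 = 14
Shortest: 14.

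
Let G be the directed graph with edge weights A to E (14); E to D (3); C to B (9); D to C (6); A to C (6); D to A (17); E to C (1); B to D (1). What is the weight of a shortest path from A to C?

Paths from A to C:
A - E - C: 14 + 1 = 15
A - C: 6
A - E - D - C: 14 + 3 + 6 = 23
Best route has total 6.

6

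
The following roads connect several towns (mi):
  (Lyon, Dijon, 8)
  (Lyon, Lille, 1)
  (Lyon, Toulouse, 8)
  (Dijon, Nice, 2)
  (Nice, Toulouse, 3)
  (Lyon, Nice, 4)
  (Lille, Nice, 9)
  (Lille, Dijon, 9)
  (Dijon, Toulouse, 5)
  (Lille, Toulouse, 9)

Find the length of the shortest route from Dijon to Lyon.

6

Checking several routes:
Dijon-Nice-Lyon: 2 + 4 = 6
Dijon-Toulouse-Nice-Lyon: 5 + 3 + 4 = 12
Dijon-Lille-Lyon: 9 + 1 = 10
Dijon-Nice-Lille-Lyon: 2 + 9 + 1 = 12
Dijon-Lyon: 8
The minimum is 6 mi.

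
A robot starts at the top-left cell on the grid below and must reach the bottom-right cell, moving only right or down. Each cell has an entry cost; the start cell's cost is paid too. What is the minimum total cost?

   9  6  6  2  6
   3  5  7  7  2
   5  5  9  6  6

37

Take r0c0 → r0c1 → r0c2 → r0c3 → r0c4 → r1c4 → r2c4 for a total of 9 + 6 + 6 + 2 + 6 + 2 + 6 = 37.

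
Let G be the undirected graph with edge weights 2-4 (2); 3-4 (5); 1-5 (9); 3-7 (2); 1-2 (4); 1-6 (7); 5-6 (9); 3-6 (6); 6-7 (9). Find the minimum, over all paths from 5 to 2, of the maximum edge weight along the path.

A few of the 5→2 routes:
5 -> 1 -> 6 -> 3 -> 4 -> 2: max(9, 7, 6, 5, 2) = 9
5 -> 6 -> 7 -> 3 -> 4 -> 2: max(9, 9, 2, 5, 2) = 9
5 -> 1 -> 6 -> 7 -> 3 -> 4 -> 2: max(9, 7, 9, 2, 5, 2) = 9
5 -> 1 -> 2: max(9, 4) = 9
The minimum achievable maximum is 9.

9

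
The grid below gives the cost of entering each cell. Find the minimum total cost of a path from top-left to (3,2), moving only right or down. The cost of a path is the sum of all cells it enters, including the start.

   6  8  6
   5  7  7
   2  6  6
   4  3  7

27

Take [0,0] → [1,0] → [2,0] → [3,0] → [3,1] → [3,2] for a total of 6 + 5 + 2 + 4 + 3 + 7 = 27.
(Top row then right column would cost 40.)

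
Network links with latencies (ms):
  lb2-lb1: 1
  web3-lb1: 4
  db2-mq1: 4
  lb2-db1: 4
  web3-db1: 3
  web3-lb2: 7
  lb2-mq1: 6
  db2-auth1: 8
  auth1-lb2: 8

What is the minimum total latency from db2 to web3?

Some routes from db2 to web3:
db2-mq1-lb2-db1-web3: 4 + 6 + 4 + 3 = 17
db2-mq1-lb2-lb1-web3: 4 + 6 + 1 + 4 = 15
db2-auth1-lb2-lb1-web3: 8 + 8 + 1 + 4 = 21
db2-mq1-lb2-web3: 4 + 6 + 7 = 17
Best route has total 15 ms.

15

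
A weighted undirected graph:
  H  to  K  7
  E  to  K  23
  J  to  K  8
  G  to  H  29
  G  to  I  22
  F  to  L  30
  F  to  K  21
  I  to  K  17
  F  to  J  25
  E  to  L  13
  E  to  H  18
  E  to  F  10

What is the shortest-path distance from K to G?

36

A few of the K→G routes:
K → H → G: 7 + 29 = 36
K → I → G: 17 + 22 = 39
K → E → H → G: 23 + 18 + 29 = 70
Shortest: 36.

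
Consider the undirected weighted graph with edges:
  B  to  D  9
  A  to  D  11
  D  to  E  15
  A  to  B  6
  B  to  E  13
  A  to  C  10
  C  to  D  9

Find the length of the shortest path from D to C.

9

A few of the D→C routes:
D→B→A→C: 9 + 6 + 10 = 25
D→C: 9
D→A→C: 11 + 10 = 21
The minimum is 9.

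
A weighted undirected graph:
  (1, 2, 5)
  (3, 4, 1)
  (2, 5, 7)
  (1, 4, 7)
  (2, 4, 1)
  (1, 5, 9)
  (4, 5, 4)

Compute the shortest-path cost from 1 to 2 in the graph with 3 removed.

5

Some routes from 1 to 2 avoiding 3:
1 -> 5 -> 2: 9 + 7 = 16
1 -> 5 -> 4 -> 2: 9 + 4 + 1 = 14
1 -> 2: 5
1 -> 4 -> 2: 7 + 1 = 8
Best route has total 5.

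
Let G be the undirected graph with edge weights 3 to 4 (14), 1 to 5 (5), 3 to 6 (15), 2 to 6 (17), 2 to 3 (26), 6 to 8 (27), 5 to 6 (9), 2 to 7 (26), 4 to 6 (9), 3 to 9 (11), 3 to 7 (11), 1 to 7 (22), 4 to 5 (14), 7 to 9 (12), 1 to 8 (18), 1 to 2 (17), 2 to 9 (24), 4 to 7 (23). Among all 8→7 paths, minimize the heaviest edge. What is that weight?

Checking several routes:
8 - 1 - 2 - 6 - 3 - 7: max(18, 17, 17, 15, 11) = 18
8 - 1 - 2 - 6 - 5 - 4 - 3 - 9 - 7: max(18, 17, 17, 9, 14, 14, 11, 12) = 18
8 - 1 - 2 - 6 - 3 - 9 - 7: max(18, 17, 17, 15, 11, 12) = 18
8 - 1 - 2 - 6 - 4 - 3 - 7: max(18, 17, 17, 9, 14, 11) = 18
8 - 1 - 2 - 6 - 5 - 4 - 3 - 7: max(18, 17, 17, 9, 14, 14, 11) = 18
8 - 1 - 2 - 6 - 4 - 3 - 9 - 7: max(18, 17, 17, 9, 14, 11, 12) = 18
The minimum achievable maximum is 18.

18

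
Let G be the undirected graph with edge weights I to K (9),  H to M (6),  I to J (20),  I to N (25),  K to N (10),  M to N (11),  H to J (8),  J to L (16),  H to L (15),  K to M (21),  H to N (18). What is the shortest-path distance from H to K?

27

Comparing a few candidate routes:
H -> N -> K: 18 + 10 = 28
H -> M -> K: 6 + 21 = 27
H -> M -> N -> K: 6 + 11 + 10 = 27
Shortest: 27.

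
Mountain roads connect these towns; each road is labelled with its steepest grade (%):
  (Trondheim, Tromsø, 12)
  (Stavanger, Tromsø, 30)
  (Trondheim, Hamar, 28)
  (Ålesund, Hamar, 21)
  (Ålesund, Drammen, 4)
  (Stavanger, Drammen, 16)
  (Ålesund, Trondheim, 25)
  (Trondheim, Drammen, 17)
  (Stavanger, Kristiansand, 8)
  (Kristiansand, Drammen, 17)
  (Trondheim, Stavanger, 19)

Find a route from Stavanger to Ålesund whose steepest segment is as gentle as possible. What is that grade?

16

Checking several routes:
Stavanger - Trondheim - Drammen - Ålesund: max(19, 17, 4) = 19
Stavanger - Drammen - Trondheim - Ålesund: max(16, 17, 25) = 25
Stavanger - Trondheim - Ålesund: max(19, 25) = 25
Stavanger - Drammen - Ålesund: max(16, 4) = 16
Stavanger - Kristiansand - Drammen - Ålesund: max(8, 17, 4) = 17
Stavanger - Kristiansand - Drammen - Trondheim - Ålesund: max(8, 17, 17, 25) = 25
Smallest bottleneck: 16%.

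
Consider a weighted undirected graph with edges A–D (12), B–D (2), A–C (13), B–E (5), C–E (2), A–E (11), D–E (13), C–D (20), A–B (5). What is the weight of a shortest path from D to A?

Checking several routes:
D - E - A: 13 + 11 = 24
D - A: 12
D - B - A: 2 + 5 = 7
D - E - B - A: 13 + 5 + 5 = 23
D - B - E - A: 2 + 5 + 11 = 18
D - B - E - C - A: 2 + 5 + 2 + 13 = 22
Best route has total 7.

7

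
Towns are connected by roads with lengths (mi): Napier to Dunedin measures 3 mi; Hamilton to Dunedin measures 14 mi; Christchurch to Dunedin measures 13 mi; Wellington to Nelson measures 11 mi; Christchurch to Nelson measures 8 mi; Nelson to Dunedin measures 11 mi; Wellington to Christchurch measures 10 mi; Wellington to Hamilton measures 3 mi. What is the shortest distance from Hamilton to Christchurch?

A few of the Hamilton→Christchurch routes:
Hamilton→Wellington→Christchurch: 3 + 10 = 13
Hamilton→Dunedin→Christchurch: 14 + 13 = 27
Hamilton→Wellington→Nelson→Christchurch: 3 + 11 + 8 = 22
Shortest: 13 mi.

13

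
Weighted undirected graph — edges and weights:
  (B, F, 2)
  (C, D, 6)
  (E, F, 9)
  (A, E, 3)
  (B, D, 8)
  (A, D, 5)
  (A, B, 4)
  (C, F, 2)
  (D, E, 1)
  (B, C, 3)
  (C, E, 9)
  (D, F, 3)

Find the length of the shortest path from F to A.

Comparing a few candidate routes:
F - D - A: 3 + 5 = 8
F - C - B - A: 2 + 3 + 4 = 9
F - D - E - A: 3 + 1 + 3 = 7
F - B - A: 2 + 4 = 6
The minimum is 6.

6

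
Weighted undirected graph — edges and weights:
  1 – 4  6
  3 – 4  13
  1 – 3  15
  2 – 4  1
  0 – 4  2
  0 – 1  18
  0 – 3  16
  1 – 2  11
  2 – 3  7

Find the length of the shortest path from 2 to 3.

7

Checking several routes:
2 → 4 → 1 → 3: 1 + 6 + 15 = 22
2 → 3: 7
2 → 4 → 0 → 3: 1 + 2 + 16 = 19
2 → 4 → 3: 1 + 13 = 14
Best route has total 7.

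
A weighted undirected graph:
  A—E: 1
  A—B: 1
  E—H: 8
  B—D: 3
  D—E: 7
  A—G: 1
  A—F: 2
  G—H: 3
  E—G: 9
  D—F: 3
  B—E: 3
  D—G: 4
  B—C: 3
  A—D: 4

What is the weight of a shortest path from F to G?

Comparing a few candidate routes:
F-D-G: 3 + 4 = 7
F-A-G: 2 + 1 = 3
F-D-B-A-G: 3 + 3 + 1 + 1 = 8
The minimum is 3.

3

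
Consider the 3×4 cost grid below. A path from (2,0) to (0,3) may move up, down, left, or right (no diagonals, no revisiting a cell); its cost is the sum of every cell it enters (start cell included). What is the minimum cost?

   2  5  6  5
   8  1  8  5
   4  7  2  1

24

Take [2,0] → [2,1] → [2,2] → [2,3] → [1,3] → [0,3] for a total of 4 + 7 + 2 + 1 + 5 + 5 = 24.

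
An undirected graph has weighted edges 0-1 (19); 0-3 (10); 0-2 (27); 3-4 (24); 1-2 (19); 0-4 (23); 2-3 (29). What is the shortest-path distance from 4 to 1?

Comparing a few candidate routes:
4 - 0 - 2 - 1: 23 + 27 + 19 = 69
4 - 3 - 2 - 1: 24 + 29 + 19 = 72
4 - 3 - 0 - 1: 24 + 10 + 19 = 53
4 - 0 - 1: 23 + 19 = 42
The minimum is 42.

42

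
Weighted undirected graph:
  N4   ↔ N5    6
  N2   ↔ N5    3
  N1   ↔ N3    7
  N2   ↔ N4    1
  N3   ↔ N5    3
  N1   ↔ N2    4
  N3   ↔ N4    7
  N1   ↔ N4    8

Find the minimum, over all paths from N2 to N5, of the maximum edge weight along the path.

Checking several routes:
N2→N4→N5: max(1, 6) = 6
N2→N1→N3→N4→N5: max(4, 7, 7, 6) = 7
N2→N5: max(3) = 3
Best route has worst link 3.

3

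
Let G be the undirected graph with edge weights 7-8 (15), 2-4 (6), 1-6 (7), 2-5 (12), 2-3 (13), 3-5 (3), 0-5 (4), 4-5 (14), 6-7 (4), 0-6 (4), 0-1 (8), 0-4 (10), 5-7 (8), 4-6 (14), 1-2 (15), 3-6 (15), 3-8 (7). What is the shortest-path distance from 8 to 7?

Checking several routes:
8 - 3 - 5 - 7: 7 + 3 + 8 = 18
8 - 7: 15
8 - 3 - 6 - 7: 7 + 15 + 4 = 26
8 - 3 - 5 - 0 - 6 - 7: 7 + 3 + 4 + 4 + 4 = 22
8 - 3 - 6 - 0 - 5 - 7: 7 + 15 + 4 + 4 + 8 = 38
8 - 3 - 5 - 0 - 1 - 6 - 7: 7 + 3 + 4 + 8 + 7 + 4 = 33
The minimum is 15.

15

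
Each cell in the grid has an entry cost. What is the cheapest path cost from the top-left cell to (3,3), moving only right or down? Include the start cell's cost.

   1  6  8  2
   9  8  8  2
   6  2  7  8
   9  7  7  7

34

Cheapest: r0c0 r0c1 r0c2 r0c3 r1c3 r2c3 r3c3
  1 + 6 + 8 + 2 + 2 + 8 + 7 = 34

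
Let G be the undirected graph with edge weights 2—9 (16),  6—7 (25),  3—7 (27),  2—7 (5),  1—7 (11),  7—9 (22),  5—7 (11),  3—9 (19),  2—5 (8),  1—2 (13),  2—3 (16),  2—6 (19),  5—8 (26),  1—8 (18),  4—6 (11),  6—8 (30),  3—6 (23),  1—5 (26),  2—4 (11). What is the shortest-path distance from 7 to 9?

21

Some routes from 7 to 9:
7→5→2→9: 11 + 8 + 16 = 35
7→9: 22
7→2→9: 5 + 16 = 21
The minimum is 21.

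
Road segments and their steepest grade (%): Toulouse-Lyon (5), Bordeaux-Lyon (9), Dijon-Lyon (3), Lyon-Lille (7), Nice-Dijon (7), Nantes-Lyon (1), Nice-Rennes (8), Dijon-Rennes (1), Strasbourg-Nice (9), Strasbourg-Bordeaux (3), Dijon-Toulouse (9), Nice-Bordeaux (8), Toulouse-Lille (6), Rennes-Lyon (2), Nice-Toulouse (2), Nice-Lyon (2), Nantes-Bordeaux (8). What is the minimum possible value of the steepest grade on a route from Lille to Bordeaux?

8

Comparing a few candidate routes:
Lille - Toulouse - Nice - Dijon - Lyon - Nantes - Bordeaux: max(6, 2, 7, 3, 1, 8) = 8
Lille - Toulouse - Nice - Rennes - Lyon - Nantes - Bordeaux: max(6, 2, 8, 2, 1, 8) = 8
Lille - Toulouse - Nice - Bordeaux: max(6, 2, 8) = 8
Lille - Toulouse - Nice - Rennes - Dijon - Lyon - Nantes - Bordeaux: max(6, 2, 8, 1, 3, 1, 8) = 8
Lille - Toulouse - Nice - Dijon - Rennes - Lyon - Nantes - Bordeaux: max(6, 2, 7, 1, 2, 1, 8) = 8
Best route has worst link 8%.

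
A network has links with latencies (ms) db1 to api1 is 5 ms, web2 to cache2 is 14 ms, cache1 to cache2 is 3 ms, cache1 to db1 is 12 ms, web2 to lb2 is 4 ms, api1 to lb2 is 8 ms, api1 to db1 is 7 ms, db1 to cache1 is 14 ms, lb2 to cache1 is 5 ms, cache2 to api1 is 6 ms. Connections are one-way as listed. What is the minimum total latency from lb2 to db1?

17

Routes from lb2 to db1:
lb2 -> cache1 -> db1: 5 + 12 = 17
lb2 -> cache1 -> cache2 -> api1 -> db1: 5 + 3 + 6 + 7 = 21
Best route has total 17 ms.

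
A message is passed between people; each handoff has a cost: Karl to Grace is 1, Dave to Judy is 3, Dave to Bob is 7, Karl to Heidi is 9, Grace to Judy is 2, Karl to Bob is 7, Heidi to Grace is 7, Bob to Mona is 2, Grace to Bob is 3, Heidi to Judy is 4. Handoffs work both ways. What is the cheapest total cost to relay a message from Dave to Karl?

6

Checking several routes:
Dave→Bob→Karl: 7 + 7 = 14
Dave→Judy→Grace→Bob→Karl: 3 + 2 + 3 + 7 = 15
Dave→Bob→Grace→Karl: 7 + 3 + 1 = 11
Dave→Judy→Grace→Karl: 3 + 2 + 1 = 6
Best route has total 6.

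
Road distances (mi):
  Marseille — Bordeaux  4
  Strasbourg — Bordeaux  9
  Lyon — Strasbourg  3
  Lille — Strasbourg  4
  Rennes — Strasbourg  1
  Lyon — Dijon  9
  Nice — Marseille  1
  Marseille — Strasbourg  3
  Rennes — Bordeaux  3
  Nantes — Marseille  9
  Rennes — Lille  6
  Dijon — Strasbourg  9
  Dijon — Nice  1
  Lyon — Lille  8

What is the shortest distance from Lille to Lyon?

7

Comparing a few candidate routes:
Lille - Lyon: 8
Lille - Strasbourg - Lyon: 4 + 3 = 7
Lille - Rennes - Strasbourg - Lyon: 6 + 1 + 3 = 10
Shortest: 7 mi.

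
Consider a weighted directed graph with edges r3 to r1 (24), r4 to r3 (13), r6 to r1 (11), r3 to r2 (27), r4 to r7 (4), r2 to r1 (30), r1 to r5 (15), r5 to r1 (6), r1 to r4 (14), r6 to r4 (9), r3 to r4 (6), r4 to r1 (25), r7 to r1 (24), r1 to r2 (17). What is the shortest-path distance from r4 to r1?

25

Checking several routes:
r4→r3→r1: 13 + 24 = 37
r4→r1: 25
r4→r7→r1: 4 + 24 = 28
Shortest: 25.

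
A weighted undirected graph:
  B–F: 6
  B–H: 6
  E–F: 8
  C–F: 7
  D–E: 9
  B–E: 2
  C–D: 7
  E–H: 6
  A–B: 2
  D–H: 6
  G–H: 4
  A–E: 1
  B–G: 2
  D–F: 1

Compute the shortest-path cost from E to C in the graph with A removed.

Comparing a few candidate routes:
E-D-C: 9 + 7 = 16
E-F-D-C: 8 + 1 + 7 = 16
E-D-F-C: 9 + 1 + 7 = 17
E-F-C: 8 + 7 = 15
E-B-F-C: 2 + 6 + 7 = 15
E-B-F-D-C: 2 + 6 + 1 + 7 = 16
Best route has total 15.

15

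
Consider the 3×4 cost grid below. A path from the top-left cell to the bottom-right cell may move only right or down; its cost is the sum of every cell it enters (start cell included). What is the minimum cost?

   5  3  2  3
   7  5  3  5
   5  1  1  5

Path [0,0]→[0,1]→[0,2]→[1,2]→[2,2]→[2,3]: 5 + 3 + 2 + 3 + 1 + 5 = 19.

19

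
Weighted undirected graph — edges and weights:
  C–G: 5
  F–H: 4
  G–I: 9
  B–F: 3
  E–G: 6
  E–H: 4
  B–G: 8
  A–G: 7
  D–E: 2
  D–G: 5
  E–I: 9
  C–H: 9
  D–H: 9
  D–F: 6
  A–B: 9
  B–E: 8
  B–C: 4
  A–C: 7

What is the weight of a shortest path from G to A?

7

Checking several routes:
G → A: 7
G → B → A: 8 + 9 = 17
G → C → A: 5 + 7 = 12
G → C → B → A: 5 + 4 + 9 = 18
Shortest: 7.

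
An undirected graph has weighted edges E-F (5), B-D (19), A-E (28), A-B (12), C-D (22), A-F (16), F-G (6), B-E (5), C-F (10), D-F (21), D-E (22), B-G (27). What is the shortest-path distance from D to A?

31

A few of the D→A routes:
D→B→A: 19 + 12 = 31
D→E→B→A: 22 + 5 + 12 = 39
D→F→E→B→A: 21 + 5 + 5 + 12 = 43
D→F→A: 21 + 16 = 37
D→E→F→A: 22 + 5 + 16 = 43
Best route has total 31.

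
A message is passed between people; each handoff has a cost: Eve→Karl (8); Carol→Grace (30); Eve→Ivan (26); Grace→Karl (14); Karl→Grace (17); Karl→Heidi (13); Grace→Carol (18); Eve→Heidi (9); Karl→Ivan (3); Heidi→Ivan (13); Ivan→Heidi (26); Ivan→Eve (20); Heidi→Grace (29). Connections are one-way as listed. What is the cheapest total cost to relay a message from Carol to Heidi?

Routes from Carol to Heidi:
Carol - Grace - Karl - Ivan - Eve - Heidi: 30 + 14 + 3 + 20 + 9 = 76
Carol - Grace - Karl - Heidi: 30 + 14 + 13 = 57
Carol - Grace - Karl - Ivan - Heidi: 30 + 14 + 3 + 26 = 73
Shortest: 57.

57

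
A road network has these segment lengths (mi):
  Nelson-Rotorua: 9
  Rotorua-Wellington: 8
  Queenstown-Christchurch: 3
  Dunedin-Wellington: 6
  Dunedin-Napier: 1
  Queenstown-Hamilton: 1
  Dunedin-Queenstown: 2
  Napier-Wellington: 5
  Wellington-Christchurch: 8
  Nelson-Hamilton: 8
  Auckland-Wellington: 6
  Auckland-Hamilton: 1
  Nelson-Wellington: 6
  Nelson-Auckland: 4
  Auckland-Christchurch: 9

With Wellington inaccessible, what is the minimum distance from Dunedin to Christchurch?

5

Paths from Dunedin to Christchurch avoiding Wellington:
Dunedin-Queenstown-Christchurch: 2 + 3 = 5
Dunedin-Queenstown-Hamilton-Auckland-Christchurch: 2 + 1 + 1 + 9 = 13
Dunedin-Queenstown-Hamilton-Nelson-Auckland-Christchurch: 2 + 1 + 8 + 4 + 9 = 24
Best route has total 5 mi.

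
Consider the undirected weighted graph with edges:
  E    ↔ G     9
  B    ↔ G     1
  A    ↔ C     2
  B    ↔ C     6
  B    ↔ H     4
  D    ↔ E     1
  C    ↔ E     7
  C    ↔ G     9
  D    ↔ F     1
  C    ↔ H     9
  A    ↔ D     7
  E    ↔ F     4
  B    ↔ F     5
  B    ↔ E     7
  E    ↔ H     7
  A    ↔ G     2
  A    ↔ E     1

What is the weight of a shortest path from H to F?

9

A few of the H→F routes:
H - E - D - F: 7 + 1 + 1 = 9
H - B - G - A - E - F: 4 + 1 + 2 + 1 + 4 = 12
H - B - G - A - E - D - F: 4 + 1 + 2 + 1 + 1 + 1 = 10
H - B - F: 4 + 5 = 9
H - E - F: 7 + 4 = 11
The minimum is 9.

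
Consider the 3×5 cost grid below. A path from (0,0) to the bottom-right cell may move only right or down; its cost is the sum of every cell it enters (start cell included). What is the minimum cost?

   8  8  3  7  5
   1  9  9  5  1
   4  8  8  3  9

Best path: (0,0) (0,1) (0,2) (0,3) (0,4) (1,4) (2,4)
Cost: 8 + 8 + 3 + 7 + 5 + 1 + 9 = 41

41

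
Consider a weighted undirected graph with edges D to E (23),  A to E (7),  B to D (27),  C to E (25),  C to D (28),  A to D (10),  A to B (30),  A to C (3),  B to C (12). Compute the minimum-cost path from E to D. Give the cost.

Comparing a few candidate routes:
E-D: 23
E-C-A-D: 25 + 3 + 10 = 38
E-A-D: 7 + 10 = 17
E-A-C-D: 7 + 3 + 28 = 38
Best route has total 17.

17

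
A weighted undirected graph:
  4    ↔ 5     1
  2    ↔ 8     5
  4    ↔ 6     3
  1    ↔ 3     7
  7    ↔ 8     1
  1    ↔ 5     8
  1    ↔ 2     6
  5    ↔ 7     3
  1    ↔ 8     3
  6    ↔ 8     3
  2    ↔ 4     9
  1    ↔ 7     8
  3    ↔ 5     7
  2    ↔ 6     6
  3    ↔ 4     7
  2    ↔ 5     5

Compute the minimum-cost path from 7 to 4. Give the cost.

Comparing a few candidate routes:
7 → 8 → 2 → 4: 1 + 5 + 9 = 15
7 → 8 → 2 → 5 → 4: 1 + 5 + 5 + 1 = 12
7 → 8 → 6 → 4: 1 + 3 + 3 = 7
7 → 8 → 1 → 5 → 4: 1 + 3 + 8 + 1 = 13
7 → 5 → 4: 3 + 1 = 4
7 → 8 → 2 → 6 → 4: 1 + 5 + 6 + 3 = 15
Shortest: 4.

4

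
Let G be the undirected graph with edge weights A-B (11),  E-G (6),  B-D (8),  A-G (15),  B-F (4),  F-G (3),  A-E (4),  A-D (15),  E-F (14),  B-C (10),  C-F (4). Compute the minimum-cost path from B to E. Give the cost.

13

Comparing a few candidate routes:
B-F-E: 4 + 14 = 18
B-A-E: 11 + 4 = 15
B-F-G-E: 4 + 3 + 6 = 13
Best route has total 13.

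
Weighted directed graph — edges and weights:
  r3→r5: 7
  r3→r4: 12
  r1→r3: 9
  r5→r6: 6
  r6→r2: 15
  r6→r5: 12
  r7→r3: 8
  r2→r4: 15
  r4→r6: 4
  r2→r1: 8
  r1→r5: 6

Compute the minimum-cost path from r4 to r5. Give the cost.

16

Candidate routes:
r4 - r6 - r2 - r1 - r5: 4 + 15 + 8 + 6 = 33
r4 - r6 - r5: 4 + 12 = 16
r4 - r6 - r2 - r1 - r3 - r5: 4 + 15 + 8 + 9 + 7 = 43
The minimum is 16.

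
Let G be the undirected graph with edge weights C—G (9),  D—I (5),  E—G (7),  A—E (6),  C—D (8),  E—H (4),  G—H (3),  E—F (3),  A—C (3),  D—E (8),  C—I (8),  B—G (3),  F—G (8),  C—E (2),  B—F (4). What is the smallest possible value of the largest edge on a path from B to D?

8

Comparing a few candidate routes:
B -> F -> G -> E -> A -> C -> D: max(4, 8, 7, 6, 3, 8) = 8
B -> F -> G -> E -> A -> C -> I -> D: max(4, 8, 7, 6, 3, 8, 5) = 8
B -> F -> G -> E -> C -> D: max(4, 8, 7, 2, 8) = 8
B -> F -> G -> E -> D: max(4, 8, 7, 8) = 8
Best route has worst link 8.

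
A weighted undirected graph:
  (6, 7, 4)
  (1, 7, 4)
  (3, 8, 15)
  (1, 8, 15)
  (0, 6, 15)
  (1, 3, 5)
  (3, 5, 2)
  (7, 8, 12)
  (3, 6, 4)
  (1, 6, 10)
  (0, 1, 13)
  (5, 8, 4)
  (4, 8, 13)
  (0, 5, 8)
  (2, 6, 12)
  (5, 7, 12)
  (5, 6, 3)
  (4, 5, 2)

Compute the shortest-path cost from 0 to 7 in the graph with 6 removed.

A few of the 0→7 routes:
0 -> 5 -> 8 -> 7: 8 + 4 + 12 = 24
0 -> 5 -> 3 -> 1 -> 7: 8 + 2 + 5 + 4 = 19
0 -> 1 -> 7: 13 + 4 = 17
0 -> 5 -> 7: 8 + 12 = 20
0 -> 5 -> 8 -> 1 -> 7: 8 + 4 + 15 + 4 = 31
0 -> 1 -> 3 -> 5 -> 7: 13 + 5 + 2 + 12 = 32
Shortest: 17.

17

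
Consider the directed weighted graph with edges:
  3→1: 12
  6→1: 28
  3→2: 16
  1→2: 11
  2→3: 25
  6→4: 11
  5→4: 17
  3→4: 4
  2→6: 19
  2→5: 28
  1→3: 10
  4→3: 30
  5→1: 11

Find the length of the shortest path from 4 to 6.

65

Candidate routes:
4→3→2→6: 30 + 16 + 19 = 65
4→3→1→2→6: 30 + 12 + 11 + 19 = 72
The minimum is 65.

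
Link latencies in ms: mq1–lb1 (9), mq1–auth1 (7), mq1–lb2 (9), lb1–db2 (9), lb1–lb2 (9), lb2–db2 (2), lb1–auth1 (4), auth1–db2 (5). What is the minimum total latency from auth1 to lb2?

A few of the auth1→lb2 routes:
auth1→db2→lb2: 5 + 2 = 7
auth1→lb1→lb2: 4 + 9 = 13
auth1→lb1→db2→lb2: 4 + 9 + 2 = 15
The minimum is 7 ms.

7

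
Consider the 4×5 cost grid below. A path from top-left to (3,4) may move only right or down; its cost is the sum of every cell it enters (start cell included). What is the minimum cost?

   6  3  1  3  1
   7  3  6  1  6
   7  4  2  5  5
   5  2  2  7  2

One optimal route is [0,0] [0,1] [0,2] [0,3] [1,3] [2,3] [2,4] [3,4].
Its cost is 6 + 3 + 1 + 3 + 1 + 5 + 5 + 2 = 26.
For comparison, the top-then-right route costs 27.

26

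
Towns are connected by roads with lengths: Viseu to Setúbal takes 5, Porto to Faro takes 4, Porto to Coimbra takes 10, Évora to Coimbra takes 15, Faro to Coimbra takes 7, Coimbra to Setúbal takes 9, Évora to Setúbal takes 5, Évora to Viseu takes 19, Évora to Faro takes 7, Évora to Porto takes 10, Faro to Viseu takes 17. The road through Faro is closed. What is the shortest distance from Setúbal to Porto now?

15

Checking several routes:
Setúbal → Évora → Coimbra → Porto: 5 + 15 + 10 = 30
Setúbal → Coimbra → Porto: 9 + 10 = 19
Setúbal → Évora → Porto: 5 + 10 = 15
Shortest: 15.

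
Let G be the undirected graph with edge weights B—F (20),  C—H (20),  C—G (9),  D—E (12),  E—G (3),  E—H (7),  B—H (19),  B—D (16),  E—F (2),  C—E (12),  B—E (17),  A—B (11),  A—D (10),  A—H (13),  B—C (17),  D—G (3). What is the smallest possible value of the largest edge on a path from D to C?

Checking several routes:
D -> E -> G -> C: max(12, 3, 9) = 12
D -> E -> C: max(12, 12) = 12
D -> G -> E -> C: max(3, 3, 12) = 12
D -> G -> C: max(3, 9) = 9
Smallest bottleneck: 9.

9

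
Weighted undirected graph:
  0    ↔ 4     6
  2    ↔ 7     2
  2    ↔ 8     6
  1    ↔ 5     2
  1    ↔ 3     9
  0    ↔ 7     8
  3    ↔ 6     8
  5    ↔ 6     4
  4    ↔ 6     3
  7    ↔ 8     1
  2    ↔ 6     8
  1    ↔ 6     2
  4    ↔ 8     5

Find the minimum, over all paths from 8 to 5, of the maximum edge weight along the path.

Checking several routes:
8 → 4 → 6 → 5: max(5, 3, 4) = 5
8 → 7 → 0 → 4 → 6 → 5: max(1, 8, 6, 3, 4) = 8
8 → 4 → 6 → 1 → 5: max(5, 3, 2, 2) = 5
Smallest bottleneck: 5.

5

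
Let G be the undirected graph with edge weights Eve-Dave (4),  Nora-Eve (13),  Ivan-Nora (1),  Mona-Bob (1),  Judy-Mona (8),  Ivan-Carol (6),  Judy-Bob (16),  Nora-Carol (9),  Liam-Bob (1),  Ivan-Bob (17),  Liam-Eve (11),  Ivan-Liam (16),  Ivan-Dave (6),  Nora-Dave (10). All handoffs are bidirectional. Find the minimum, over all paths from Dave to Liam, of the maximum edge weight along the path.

11

Checking several routes:
Dave-Nora-Eve-Liam: max(10, 13, 11) = 13
Dave-Ivan-Carol-Nora-Eve-Liam: max(6, 6, 9, 13, 11) = 13
Dave-Eve-Liam: max(4, 11) = 11
The minimum achievable maximum is 11.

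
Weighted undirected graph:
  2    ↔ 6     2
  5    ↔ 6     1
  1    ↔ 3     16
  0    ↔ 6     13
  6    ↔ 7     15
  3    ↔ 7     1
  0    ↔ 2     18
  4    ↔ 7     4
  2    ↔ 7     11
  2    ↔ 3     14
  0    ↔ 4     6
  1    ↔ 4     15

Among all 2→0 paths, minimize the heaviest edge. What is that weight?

A few of the 2→0 routes:
2 → 6 → 0: max(2, 13) = 13
2 → 7 → 4 → 0: max(11, 4, 6) = 11
2 → 3 → 7 → 4 → 0: max(14, 1, 4, 6) = 14
2 → 7 → 6 → 0: max(11, 15, 13) = 15
Smallest bottleneck: 11.

11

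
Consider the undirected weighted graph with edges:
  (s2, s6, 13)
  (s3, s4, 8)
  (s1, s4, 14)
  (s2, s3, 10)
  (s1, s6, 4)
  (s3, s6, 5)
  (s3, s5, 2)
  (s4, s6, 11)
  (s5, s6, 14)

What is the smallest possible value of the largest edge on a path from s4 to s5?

8

A few of the s4→s5 routes:
s4 → s1 → s6 → s3 → s5: max(14, 4, 5, 2) = 14
s4 → s6 → s2 → s3 → s5: max(11, 13, 10, 2) = 13
s4 → s6 → s3 → s5: max(11, 5, 2) = 11
s4 → s3 → s5: max(8, 2) = 8
s4 → s1 → s6 → s2 → s3 → s5: max(14, 4, 13, 10, 2) = 14
The minimum achievable maximum is 8.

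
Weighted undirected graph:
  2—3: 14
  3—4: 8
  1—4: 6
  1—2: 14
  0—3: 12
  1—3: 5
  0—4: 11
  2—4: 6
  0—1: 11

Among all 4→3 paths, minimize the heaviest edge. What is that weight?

6

Comparing a few candidate routes:
4-0-3: max(11, 12) = 12
4-3: max(8) = 8
4-1-3: max(6, 5) = 6
4-0-1-3: max(11, 11, 5) = 11
Smallest bottleneck: 6.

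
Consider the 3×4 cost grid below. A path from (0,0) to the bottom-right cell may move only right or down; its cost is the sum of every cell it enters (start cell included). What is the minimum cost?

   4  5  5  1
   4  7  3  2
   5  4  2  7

One optimal route is r0c0 r0c1 r0c2 r0c3 r1c3 r2c3.
Its cost is 4 + 5 + 5 + 1 + 2 + 7 = 24.

24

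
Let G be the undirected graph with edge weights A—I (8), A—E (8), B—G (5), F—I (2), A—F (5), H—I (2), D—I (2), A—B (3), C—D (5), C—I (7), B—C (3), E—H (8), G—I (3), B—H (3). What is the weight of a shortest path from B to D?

7

Comparing a few candidate routes:
B - C - I - D: 3 + 7 + 2 = 12
B - C - D: 3 + 5 = 8
B - H - I - D: 3 + 2 + 2 = 7
B - G - I - D: 5 + 3 + 2 = 10
Best route has total 7.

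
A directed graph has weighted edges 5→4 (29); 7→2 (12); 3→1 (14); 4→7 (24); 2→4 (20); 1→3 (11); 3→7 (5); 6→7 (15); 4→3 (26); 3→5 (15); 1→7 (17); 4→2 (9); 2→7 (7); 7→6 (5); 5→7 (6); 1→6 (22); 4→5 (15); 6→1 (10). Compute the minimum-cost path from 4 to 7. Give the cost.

16

A few of the 4→7 routes:
4 → 7: 24
4 → 3 → 5 → 7: 26 + 15 + 6 = 47
4 → 3 → 7: 26 + 5 = 31
4 → 5 → 7: 15 + 6 = 21
4 → 2 → 7: 9 + 7 = 16
Best route has total 16.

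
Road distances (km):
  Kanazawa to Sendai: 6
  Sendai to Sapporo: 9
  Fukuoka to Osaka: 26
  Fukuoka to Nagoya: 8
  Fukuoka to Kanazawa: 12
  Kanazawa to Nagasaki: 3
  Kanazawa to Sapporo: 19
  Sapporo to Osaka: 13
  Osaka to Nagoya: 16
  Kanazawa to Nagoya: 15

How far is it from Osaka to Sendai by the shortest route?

Comparing a few candidate routes:
Osaka -> Sapporo -> Kanazawa -> Sendai: 13 + 19 + 6 = 38
Osaka -> Nagoya -> Fukuoka -> Kanazawa -> Sendai: 16 + 8 + 12 + 6 = 42
Osaka -> Nagoya -> Kanazawa -> Sendai: 16 + 15 + 6 = 37
Osaka -> Fukuoka -> Kanazawa -> Sendai: 26 + 12 + 6 = 44
Osaka -> Sapporo -> Sendai: 13 + 9 = 22
Best route has total 22 km.

22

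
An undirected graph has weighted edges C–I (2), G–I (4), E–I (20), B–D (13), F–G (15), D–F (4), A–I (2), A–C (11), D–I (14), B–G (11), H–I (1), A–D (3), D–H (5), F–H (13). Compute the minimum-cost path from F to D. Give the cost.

4

Some routes from F to D:
F → H → I → A → D: 13 + 1 + 2 + 3 = 19
F → H → D: 13 + 5 = 18
F → D: 4
F → G → I → A → D: 15 + 4 + 2 + 3 = 24
The minimum is 4.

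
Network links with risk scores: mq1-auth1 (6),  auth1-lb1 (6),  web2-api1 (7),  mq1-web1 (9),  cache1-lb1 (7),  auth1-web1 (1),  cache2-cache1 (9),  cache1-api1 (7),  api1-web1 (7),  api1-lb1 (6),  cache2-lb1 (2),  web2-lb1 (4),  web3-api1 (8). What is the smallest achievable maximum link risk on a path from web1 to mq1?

A few of the web1→mq1 routes:
web1 - api1 - cache1 - lb1 - auth1 - mq1: max(7, 7, 7, 6, 6) = 7
web1 - auth1 - mq1: max(1, 6) = 6
web1 - api1 - web2 - lb1 - auth1 - mq1: max(7, 7, 4, 6, 6) = 7
Smallest bottleneck: 6.

6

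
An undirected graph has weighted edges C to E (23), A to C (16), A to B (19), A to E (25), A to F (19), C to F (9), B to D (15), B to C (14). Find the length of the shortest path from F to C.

A few of the F→C routes:
F → A → B → C: 19 + 19 + 14 = 52
F → A → C: 19 + 16 = 35
F → C: 9
The minimum is 9.

9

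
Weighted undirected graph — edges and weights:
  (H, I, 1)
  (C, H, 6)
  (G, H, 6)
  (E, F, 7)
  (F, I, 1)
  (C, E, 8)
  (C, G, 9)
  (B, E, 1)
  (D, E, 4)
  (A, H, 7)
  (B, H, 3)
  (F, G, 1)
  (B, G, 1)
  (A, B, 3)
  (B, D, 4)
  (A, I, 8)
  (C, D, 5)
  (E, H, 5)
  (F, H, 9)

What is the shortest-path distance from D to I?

Checking several routes:
D→E→B→G→F→I: 4 + 1 + 1 + 1 + 1 = 8
D→E→B→H→I: 4 + 1 + 3 + 1 = 9
D→B→H→I: 4 + 3 + 1 = 8
D→B→G→F→I: 4 + 1 + 1 + 1 = 7
D→E→H→I: 4 + 5 + 1 = 10
The minimum is 7.

7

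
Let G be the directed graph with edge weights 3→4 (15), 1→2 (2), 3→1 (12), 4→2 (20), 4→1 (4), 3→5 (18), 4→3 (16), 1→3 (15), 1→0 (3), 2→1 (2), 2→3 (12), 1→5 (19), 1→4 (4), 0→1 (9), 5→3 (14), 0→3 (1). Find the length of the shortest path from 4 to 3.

8

Comparing a few candidate routes:
4→1→3: 4 + 15 = 19
4→1→0→3: 4 + 3 + 1 = 8
4→2→3: 20 + 12 = 32
4→1→2→3: 4 + 2 + 12 = 18
4→2→1→0→3: 20 + 2 + 3 + 1 = 26
4→3: 16
Shortest: 8.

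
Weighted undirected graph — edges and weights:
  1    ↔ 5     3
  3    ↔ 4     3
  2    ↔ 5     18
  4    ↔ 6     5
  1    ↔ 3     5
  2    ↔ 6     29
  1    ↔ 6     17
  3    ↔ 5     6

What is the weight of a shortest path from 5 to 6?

14

Paths from 5 to 6:
5 -> 3 -> 4 -> 6: 6 + 3 + 5 = 14
5 -> 1 -> 3 -> 4 -> 6: 3 + 5 + 3 + 5 = 16
5 -> 1 -> 6: 3 + 17 = 20
5 -> 3 -> 1 -> 6: 6 + 5 + 17 = 28
5 -> 2 -> 6: 18 + 29 = 47
Best route has total 14.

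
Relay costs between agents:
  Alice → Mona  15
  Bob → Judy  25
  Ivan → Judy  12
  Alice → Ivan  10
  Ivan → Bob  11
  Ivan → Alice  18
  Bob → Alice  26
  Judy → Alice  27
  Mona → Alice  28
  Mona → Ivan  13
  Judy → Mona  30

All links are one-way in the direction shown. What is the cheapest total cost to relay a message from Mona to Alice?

28

Some routes from Mona to Alice:
Mona-Ivan-Alice: 13 + 18 = 31
Mona-Ivan-Bob-Alice: 13 + 11 + 26 = 50
Mona-Alice: 28
The minimum is 28.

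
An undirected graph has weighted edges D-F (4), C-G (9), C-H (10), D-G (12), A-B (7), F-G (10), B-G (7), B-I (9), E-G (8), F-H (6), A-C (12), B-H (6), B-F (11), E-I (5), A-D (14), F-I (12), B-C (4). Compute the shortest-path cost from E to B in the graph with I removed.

15

Some routes from E to B avoiding I:
E-G-B: 8 + 7 = 15
E-G-C-B: 8 + 9 + 4 = 21
E-G-F-B: 8 + 10 + 11 = 29
Best route has total 15.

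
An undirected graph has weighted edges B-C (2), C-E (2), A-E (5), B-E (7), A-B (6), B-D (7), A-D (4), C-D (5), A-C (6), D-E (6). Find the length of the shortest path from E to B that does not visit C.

Comparing a few candidate routes:
E - D - B: 6 + 7 = 13
E - A - D - B: 5 + 4 + 7 = 16
E - A - B: 5 + 6 = 11
E - B: 7
Best route has total 7.

7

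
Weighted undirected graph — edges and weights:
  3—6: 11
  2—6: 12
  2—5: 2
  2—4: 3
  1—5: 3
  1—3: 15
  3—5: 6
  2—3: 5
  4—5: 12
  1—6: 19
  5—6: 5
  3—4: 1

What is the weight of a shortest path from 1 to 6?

8

A few of the 1→6 routes:
1→5→2→6: 3 + 2 + 12 = 17
1→6: 19
1→5→6: 3 + 5 = 8
The minimum is 8.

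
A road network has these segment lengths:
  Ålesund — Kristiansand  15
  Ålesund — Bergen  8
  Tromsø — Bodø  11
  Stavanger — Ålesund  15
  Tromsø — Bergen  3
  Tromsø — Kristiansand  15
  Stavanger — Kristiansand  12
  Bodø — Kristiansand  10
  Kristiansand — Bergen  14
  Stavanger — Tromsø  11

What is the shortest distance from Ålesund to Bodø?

Some routes from Ålesund to Bodø:
Ålesund - Bergen - Tromsø - Bodø: 8 + 3 + 11 = 22
Ålesund - Bergen - Kristiansand - Bodø: 8 + 14 + 10 = 32
Ålesund - Kristiansand - Bodø: 15 + 10 = 25
Ålesund - Bergen - Tromsø - Kristiansand - Bodø: 8 + 3 + 15 + 10 = 36
Shortest: 22.

22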